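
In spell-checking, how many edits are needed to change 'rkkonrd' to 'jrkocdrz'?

Let D[i][j] be the edit distance between the first i characters of 'rkkonrd' and the first j characters of 'jrkocdrz', with D[i][0] = i, D[0][j] = j, and D[i][j] = D[i-1][j-1] if the characters match, else 1 + min(D[i-1][j], D[i][j-1], D[i-1][j-1]). Filling the table (rows: prefixes of 'rkkonrd', columns: prefixes of 'jrkocdrz'):
     ε  j  r  k  o  c  d  r  z
  ε  0  1  2  3  4  5  6  7  8
  r  1  1  1  2  3  4  5  6  7
  k  2  2  2  1  2  3  4  5  6
  k  3  3  3  2  2  3  4  5  6
  o  4  4  4  3  2  3  4  5  6
  n  5  5  5  4  3  3  4  5  6
  r  6  6  5  5  4  4  4  4  5
  d  7  7  6  6  5  5  4  5  5
The bottom-right entry gives D[7][8] = 5, so no sequence of fewer than 5 edits works. Backtracking through the table gives one optimal edit sequence (5 edits):
  rkkonrd → jrkkonrd (ins j @1)
  jrkkonrd → jrkoonrd (sub k→o @4)
  jrkoonrd → jrkocnrd (sub o→c @5)
  jrkocnrd → jrkocdrd (sub n→d @6)
  jrkocdrd → jrkocdrz (sub d→z @8)
Edit distance = 5.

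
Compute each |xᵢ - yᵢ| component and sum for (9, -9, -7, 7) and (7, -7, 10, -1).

Σ|x_i - y_i| = |9 - 7| + |-9 - (-7)| + |-7 - 10| + |7 - (-1)| = 2 + 2 + 17 + 8 = 29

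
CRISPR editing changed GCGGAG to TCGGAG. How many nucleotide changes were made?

Differing positions: 1. Hamming distance = 1.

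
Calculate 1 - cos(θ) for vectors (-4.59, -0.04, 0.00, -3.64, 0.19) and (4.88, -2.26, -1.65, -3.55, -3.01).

With u = (-4.59, -0.04, 0.00, -3.64, 0.19), v = (4.88, -2.26, -1.65, -3.55, -3.01):
u·v = (-4.59)·4.88 + (-0.04)·(-2.26) + 0·(-1.65) + (-3.64)·(-3.55) + 0.19·(-3.01) = (-22.3992) + 0.0904 + 0 + 12.922 + (-0.5719) = -9.9587.
|u| = √((-4.59)² + (-0.04)² + 0² + (-3.64)² + 0.19²) = √(21.0681 + 0.0016 + 0 + 13.2496 + 0.0361) = √34.3554, |v| = √(4.88² + (-2.26)² + (-1.65)² + (-3.55)² + (-3.01)²) = √(23.8144 + 5.1076 + 2.7225 + 12.6025 + 9.0601) = √53.3071.
cos θ = (u·v)/(|u||v|) = -9.9587/(√34.3554·√53.3071) ≈ -0.2327
Cosine distance = 1 - cos θ ≈ 1 - (-0.2327) = 1.2327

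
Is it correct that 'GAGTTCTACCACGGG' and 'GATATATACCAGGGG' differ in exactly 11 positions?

Differing positions: 3, 4, 6, 12. Hamming distance = 4, so the claim that d_H = 11 is false.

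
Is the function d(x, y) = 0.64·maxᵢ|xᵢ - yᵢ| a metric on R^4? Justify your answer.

Yes. The L∞ (Chebyshev) norm induces a metric on R^4, and multiplying a metric by a positive constant 0.64 > 0 preserves all four axioms: non-negativity (0.64·||x-y|| ≥ 0), identity (0.64·||x-y|| = 0 ⟺ ||x-y|| = 0 ⟺ x = y), symmetry (||x-y|| = ||y-x||), and the triangle inequality (0.64·||x-z|| ≤ 0.64·||x-y|| + 0.64·||y-z||). So d is a metric.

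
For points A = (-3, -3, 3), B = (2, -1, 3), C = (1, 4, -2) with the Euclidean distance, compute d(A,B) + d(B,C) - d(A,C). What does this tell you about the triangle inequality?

d(A,B) = √(5² + 2² + 0²) = √29 ≈ 5.3852, d(B,C) = √(1² + 5² + 5²) = √51 ≈ 7.1414, d(A,C) = √(4² + 7² + 5²) = √90 ≈ 9.4868.
d(A,B) + d(B,C) - d(A,C) = 5.3852 + 7.1414 - 9.4868 = 12.5266 - 9.4868 = 3.0398 (to 4 decimal places). This is ≥ 0, so the triangle inequality holds for these points.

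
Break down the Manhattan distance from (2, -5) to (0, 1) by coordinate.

Σ|x_i - y_i| = |2 - 0| + |-5 - 1| = 2 + 6 = 8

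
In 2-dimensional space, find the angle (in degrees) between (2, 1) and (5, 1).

With u = (2, 1), v = (5, 1):
u·v = 2·5 + 1·1 = 10 + 1 = 11.
|u| = √(2² + 1²) = √5, |v| = √(5² + 1²) = √26, so |u||v| = √(5·26) = √130.
cos θ = (u·v)/(|u||v|) = 11/√130 ≈ 0.964764
θ = arccos(0.964764) ≈ 15.26°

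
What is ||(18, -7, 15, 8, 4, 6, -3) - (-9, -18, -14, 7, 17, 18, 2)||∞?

max(|x_i - y_i|) = max(|18 - (-9)|, |-7 - (-18)|, |15 - (-14)|, |8 - 7|, |4 - 17|, |6 - 18|, |-3 - 2|) = max(27, 11, 29, 1, 13, 12, 5) = 29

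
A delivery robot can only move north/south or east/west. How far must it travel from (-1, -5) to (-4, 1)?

Σ|x_i - y_i| = |-1 - (-4)| + |-5 - 1| = 3 + 6 = 9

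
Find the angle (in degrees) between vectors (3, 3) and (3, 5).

With u = (3, 3), v = (3, 5):
u·v = 3·3 + 3·5 = 9 + 15 = 24.
|u| = √(3² + 3²) = √18, |v| = √(3² + 5²) = √34, so |u||v| = √(18·34) = √612.
cos θ = (u·v)/(|u||v|) = 24/√612 ≈ 0.970143
θ = arccos(0.970143) ≈ 14.04°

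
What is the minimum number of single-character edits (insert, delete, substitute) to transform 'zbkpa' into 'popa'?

Let D[i][j] be the edit distance between the first i characters of 'zbkpa' and the first j characters of 'popa', with D[i][0] = i, D[0][j] = j, and D[i][j] = D[i-1][j-1] if the characters match, else 1 + min(D[i-1][j], D[i][j-1], D[i-1][j-1]). Filling the table (rows: prefixes of 'zbkpa', columns: prefixes of 'popa'):
     ε  p  o  p  a
  ε  0  1  2  3  4
  z  1  1  2  3  4
  b  2  2  2  3  4
  k  3  3  3  3  4
  p  4  3  4  3  4
  a  5  4  4  4  3
The bottom-right entry gives D[5][4] = 3, so no sequence of fewer than 3 edits works. Backtracking through the table gives one optimal edit sequence (3 edits):
  zbkpa → bkpa (del z @1)
  bkpa → pkpa (sub b→p @1)
  pkpa → popa (sub k→o @2)
Edit distance = 3.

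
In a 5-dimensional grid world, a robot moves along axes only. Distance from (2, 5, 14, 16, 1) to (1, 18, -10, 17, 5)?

Σ|x_i - y_i| = |2 - 1| + |5 - 18| + |14 - (-10)| + |16 - 17| + |1 - 5| = 1 + 13 + 24 + 1 + 4 = 43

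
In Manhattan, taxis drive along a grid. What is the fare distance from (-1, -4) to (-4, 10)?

Σ|x_i - y_i| = |-1 - (-4)| + |-4 - 10| = 3 + 14 = 17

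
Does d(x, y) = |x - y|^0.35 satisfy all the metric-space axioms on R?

Yes. With 0 < p = 0.35 ≤ 1, d(x,y) = |x-y|^0.35 is a metric on R. Non-negativity and symmetry are immediate; |x-y|^0.35 = 0 ⟺ |x-y| = 0 ⟺ x = y. For the triangle inequality, the function t ↦ t^0.35 is subadditive on [0,∞) when p ≤ 1, so |x-z|^0.35 ≤ (|x-y| + |y-z|)^0.35 ≤ |x-y|^0.35 + |y-z|^0.35.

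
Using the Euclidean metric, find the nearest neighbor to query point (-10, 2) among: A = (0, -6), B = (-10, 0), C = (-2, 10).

Distances: d(A) ≈ 12.8062, d(B) = 2, d(C) ≈ 11.3137. Nearest: B = (-10, 0) with distance 2.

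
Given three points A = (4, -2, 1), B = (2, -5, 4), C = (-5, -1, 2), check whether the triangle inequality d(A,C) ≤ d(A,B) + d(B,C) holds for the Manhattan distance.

d(A,B) = 2 + 3 + 3 = 8, d(B,C) = 7 + 4 + 2 = 13, d(A,C) = 9 + 1 + 1 = 11.
d(A,C) = 11 ≤ 8 + 13 = 21. Triangle inequality is satisfied.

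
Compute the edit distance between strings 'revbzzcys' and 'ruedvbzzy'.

Let D[i][j] be the edit distance between the first i characters of 'revbzzcys' and the first j characters of 'ruedvbzzy', with D[i][0] = i, D[0][j] = j, and D[i][j] = D[i-1][j-1] if the characters match, else 1 + min(D[i-1][j], D[i][j-1], D[i-1][j-1]). Filling the table (rows: prefixes of 'revbzzcys', columns: prefixes of 'ruedvbzzy'):
     ε  r  u  e  d  v  b  z  z  y
  ε  0  1  2  3  4  5  6  7  8  9
  r  1  0  1  2  3  4  5  6  7  8
  e  2  1  1  1  2  3  4  5  6  7
  v  3  2  2  2  2  2  3  4  5  6
  b  4  3  3  3  3  3  2  3  4  5
  z  5  4  4  4  4  4  3  2  3  4
  z  6  5  5  5  5  5  4  3  2  3
  c  7  6  6  6  6  6  5  4  3  3
  y  8  7  7  7  7  7  6  5  4  3
  s  9  8  8  8  8  8  7  6  5  4
The bottom-right entry gives D[9][9] = 4, so no sequence of fewer than 4 edits works. Backtracking through the table gives one optimal edit sequence (4 edits):
  revbzzcys → ruevbzzcys (ins u @2)
  ruevbzzcys → ruedvbzzcys (ins d @4)
  ruedvbzzcys → ruedvbzzys (del c @9)
  ruedvbzzys → ruedvbzzy (del s @10)
Edit distance = 4.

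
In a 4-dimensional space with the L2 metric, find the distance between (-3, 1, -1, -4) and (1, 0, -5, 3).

(Σ|x_i - y_i|^2)^(1/2) = (|-3 - 1|^2 + |1 - 0|^2 + |-1 - (-5)|^2 + |-4 - 3|^2)^(1/2)
= (4^2 + 1^2 + 4^2 + 7^2)^(1/2) = (16 + 1 + 16 + 49)^(1/2) = (82)^(1/2) ≈ 9.0554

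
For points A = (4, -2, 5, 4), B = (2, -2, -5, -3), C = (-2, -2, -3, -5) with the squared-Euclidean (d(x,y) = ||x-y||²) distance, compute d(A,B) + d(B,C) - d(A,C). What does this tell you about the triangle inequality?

d(A,B) = 2² + 0² + 10² + 7² = 153, d(B,C) = 4² + 0² + 2² + 2² = 24, d(A,C) = 6² + 0² + 8² + 9² = 181.
d(A,B) + d(B,C) - d(A,C) = 153 + 24 - 181 = 177 - 181 = -4. This is < 0, so the triangle inequality FAILS for these points (squared-Euclidean is not a metric).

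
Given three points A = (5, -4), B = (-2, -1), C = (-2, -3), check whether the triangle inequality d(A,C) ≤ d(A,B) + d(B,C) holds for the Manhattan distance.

d(A,B) = 7 + 3 = 10, d(B,C) = 0 + 2 = 2, d(A,C) = 7 + 1 = 8.
d(A,C) = 8 ≤ 10 + 2 = 12. Triangle inequality is satisfied.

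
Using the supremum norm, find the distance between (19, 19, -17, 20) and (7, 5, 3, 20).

max(|x_i - y_i|) = max(|19 - 7|, |19 - 5|, |-17 - 3|, |20 - 20|) = max(12, 14, 20, 0) = 20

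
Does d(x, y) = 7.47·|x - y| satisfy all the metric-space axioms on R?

Yes. Since |x - y| is a metric on R and 7.47 > 0, the positive scalar multiple 7.47·|x - y| is also a metric: scaling by a positive constant preserves non-negativity, identity (d=0 ⟺ |x-y|=0 ⟺ x=y), symmetry, and the triangle inequality.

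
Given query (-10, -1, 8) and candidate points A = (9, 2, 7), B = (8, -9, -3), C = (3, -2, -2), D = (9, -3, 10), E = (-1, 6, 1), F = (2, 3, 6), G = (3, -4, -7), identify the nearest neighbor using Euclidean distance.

Distances: d(A) ≈ 19.2614, d(B) ≈ 22.561, d(C) ≈ 16.4317, d(D) ≈ 19.2094, d(E) ≈ 13.3791, d(F) ≈ 12.8062, d(G) ≈ 20.0749. Nearest: F = (2, 3, 6) with distance 12.8062.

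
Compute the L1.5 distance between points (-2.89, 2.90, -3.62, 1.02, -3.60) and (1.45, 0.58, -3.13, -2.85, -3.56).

(Σ|x_i - y_i|^1.5)^(1/1.5) = (|-2.89 - 1.45|^1.5 + |2.9 - 0.58|^1.5 + |-3.62 - (-3.13)|^1.5 + |1.02 - (-2.85)|^1.5 + |-3.6 - (-3.56)|^1.5)^(1/1.5)
= (4.34^1.5 + 2.32^1.5 + 0.49^1.5 + 3.87^1.5 + 0.04^1.5)^(1/1.5) ≈ (9.0414 + 3.5337 + 0.343 + 7.6132 + 0.008)^(1/1.5) = (20.5393)^(1/1.5) ≈ 7.4999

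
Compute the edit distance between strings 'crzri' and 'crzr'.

Let D[i][j] be the edit distance between the first i characters of 'crzri' and the first j characters of 'crzr', with D[i][0] = i, D[0][j] = j, and D[i][j] = D[i-1][j-1] if the characters match, else 1 + min(D[i-1][j], D[i][j-1], D[i-1][j-1]). Filling the table (rows: prefixes of 'crzri', columns: prefixes of 'crzr'):
     ε  c  r  z  r
  ε  0  1  2  3  4
  c  1  0  1  2  3
  r  2  1  0  1  2
  z  3  2  1  0  1
  r  4  3  2  1  0
  i  5  4  3  2  1
The bottom-right entry gives D[5][4] = 1, so no sequence of fewer than 1 edit works. Backtracking through the table gives one optimal edit sequence (1 edit):
  crzri → crzr (del i @5)
Edit distance = 1.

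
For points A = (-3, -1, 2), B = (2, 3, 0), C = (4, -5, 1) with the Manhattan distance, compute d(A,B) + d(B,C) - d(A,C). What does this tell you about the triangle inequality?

d(A,B) = 5 + 4 + 2 = 11, d(B,C) = 2 + 8 + 1 = 11, d(A,C) = 7 + 4 + 1 = 12.
d(A,B) + d(B,C) - d(A,C) = 11 + 11 - 12 = 22 - 12 = 10. This is ≥ 0, so the triangle inequality holds for these points.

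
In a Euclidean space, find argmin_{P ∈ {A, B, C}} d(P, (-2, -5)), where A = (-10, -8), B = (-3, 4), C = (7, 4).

Distances: d(A) ≈ 8.544, d(B) ≈ 9.0554, d(C) ≈ 12.7279. Nearest: A = (-10, -8) with distance 8.544.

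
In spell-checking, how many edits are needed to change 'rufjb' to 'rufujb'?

Let D[i][j] be the edit distance between the first i characters of 'rufjb' and the first j characters of 'rufujb', with D[i][0] = i, D[0][j] = j, and D[i][j] = D[i-1][j-1] if the characters match, else 1 + min(D[i-1][j], D[i][j-1], D[i-1][j-1]). Filling the table (rows: prefixes of 'rufjb', columns: prefixes of 'rufujb'):
     ε  r  u  f  u  j  b
  ε  0  1  2  3  4  5  6
  r  1  0  1  2  3  4  5
  u  2  1  0  1  2  3  4
  f  3  2  1  0  1  2  3
  j  4  3  2  1  1  1  2
  b  5  4  3  2  2  2  1
The bottom-right entry gives D[5][6] = 1, so no sequence of fewer than 1 edit works. Backtracking through the table gives one optimal edit sequence (1 edit):
  rufjb → rufujb (ins u @4)
Edit distance = 1.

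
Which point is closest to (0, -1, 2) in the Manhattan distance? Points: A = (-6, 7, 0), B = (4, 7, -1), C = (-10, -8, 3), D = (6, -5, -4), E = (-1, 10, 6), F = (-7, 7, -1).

Distances: d(A) = 16, d(B) = 15, d(C) = 18, d(D) = 16, d(E) = 16, d(F) = 18. Nearest: B = (4, 7, -1) with distance 15.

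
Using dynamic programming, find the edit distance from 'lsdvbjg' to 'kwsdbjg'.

Let D[i][j] be the edit distance between the first i characters of 'lsdvbjg' and the first j characters of 'kwsdbjg', with D[i][0] = i, D[0][j] = j, and D[i][j] = D[i-1][j-1] if the characters match, else 1 + min(D[i-1][j], D[i][j-1], D[i-1][j-1]). Filling the table (rows: prefixes of 'lsdvbjg', columns: prefixes of 'kwsdbjg'):
     ε  k  w  s  d  b  j  g
  ε  0  1  2  3  4  5  6  7
  l  1  1  2  3  4  5  6  7
  s  2  2  2  2  3  4  5  6
  d  3  3  3  3  2  3  4  5
  v  4  4  4  4  3  3  4  5
  b  5  5  5  5  4  3  4  5
  j  6  6  6  6  5  4  3  4
  g  7  7  7  7  6  5  4  3
The bottom-right entry gives D[7][7] = 3, so no sequence of fewer than 3 edits works. Backtracking through the table gives one optimal edit sequence (3 edits):
  lsdvbjg → klsdvbjg (ins k @1)
  klsdvbjg → kwsdvbjg (sub l→w @2)
  kwsdvbjg → kwsdbjg (del v @5)
Edit distance = 3.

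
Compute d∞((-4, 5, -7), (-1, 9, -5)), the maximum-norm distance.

max(|x_i - y_i|) = max(|-4 - (-1)|, |5 - 9|, |-7 - (-5)|) = max(3, 4, 2) = 4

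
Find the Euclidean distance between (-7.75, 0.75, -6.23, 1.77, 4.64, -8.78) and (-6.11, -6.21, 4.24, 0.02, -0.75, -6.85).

√(Σ(x_i - y_i)²) = √((-7.75 - (-6.11))² + (0.75 - (-6.21))² + (-6.23 - 4.24)² + (1.77 - 0.02)² + (4.64 - (-0.75))² + (-8.78 - (-6.85))²)
= √((-1.64)² + 6.96² + (-10.47)² + 1.75² + 5.39² + (-1.93)²) = √(2.6896 + 48.4416 + 109.6209 + 3.0625 + 29.0521 + 3.7249) = √196.5916 ≈ 14.0211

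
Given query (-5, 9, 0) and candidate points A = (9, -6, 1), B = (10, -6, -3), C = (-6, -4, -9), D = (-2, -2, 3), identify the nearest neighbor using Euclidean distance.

Distances: d(A) ≈ 20.5426, d(B) ≈ 21.4243, d(C) ≈ 15.843, d(D) ≈ 11.7898. Nearest: D = (-2, -2, 3) with distance 11.7898.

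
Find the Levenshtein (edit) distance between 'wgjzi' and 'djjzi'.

Let D[i][j] be the edit distance between the first i characters of 'wgjzi' and the first j characters of 'djjzi', with D[i][0] = i, D[0][j] = j, and D[i][j] = D[i-1][j-1] if the characters match, else 1 + min(D[i-1][j], D[i][j-1], D[i-1][j-1]). Filling the table (rows: prefixes of 'wgjzi', columns: prefixes of 'djjzi'):
     ε  d  j  j  z  i
  ε  0  1  2  3  4  5
  w  1  1  2  3  4  5
  g  2  2  2  3  4  5
  j  3  3  2  2  3  4
  z  4  4  3  3  2  3
  i  5  5  4  4  3  2
The bottom-right entry gives D[5][5] = 2, so no sequence of fewer than 2 edits works. Backtracking through the table gives one optimal edit sequence (2 edits):
  wgjzi → dgjzi (sub w→d @1)
  dgjzi → djjzi (sub g→j @2)
Edit distance = 2.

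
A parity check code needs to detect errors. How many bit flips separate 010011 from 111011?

Differing positions: 1, 3. Hamming distance = 2.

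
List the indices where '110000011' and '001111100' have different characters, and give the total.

Differing positions: 1, 2, 3, 4, 5, 6, 7, 8, 9. Hamming distance = 9.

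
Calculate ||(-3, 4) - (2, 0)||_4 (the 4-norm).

(Σ|x_i - y_i|^4)^(1/4) = (|-3 - 2|^4 + |4 - 0|^4)^(1/4)
= (5^4 + 4^4)^(1/4) = (625 + 256)^(1/4) = (881)^(1/4) ≈ 5.4481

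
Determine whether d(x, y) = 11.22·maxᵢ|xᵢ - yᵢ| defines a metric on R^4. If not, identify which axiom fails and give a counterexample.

Yes. The L∞ (Chebyshev) norm induces a metric on R^4, and multiplying a metric by a positive constant 11.22 > 0 preserves all four axioms: non-negativity (11.22·||x-y|| ≥ 0), identity (11.22·||x-y|| = 0 ⟺ ||x-y|| = 0 ⟺ x = y), symmetry (||x-y|| = ||y-x||), and the triangle inequality (11.22·||x-z|| ≤ 11.22·||x-y|| + 11.22·||y-z||). So d is a metric.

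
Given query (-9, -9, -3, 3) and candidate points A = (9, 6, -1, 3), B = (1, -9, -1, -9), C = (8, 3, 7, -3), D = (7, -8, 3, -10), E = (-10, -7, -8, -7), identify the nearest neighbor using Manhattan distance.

Distances: d(A) = 35, d(B) = 24, d(C) = 45, d(D) = 36, d(E) = 18. Nearest: E = (-10, -7, -8, -7) with distance 18.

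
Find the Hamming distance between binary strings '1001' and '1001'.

Differing positions: none. Hamming distance = 0.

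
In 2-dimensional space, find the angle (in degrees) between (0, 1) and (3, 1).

With u = (0, 1), v = (3, 1):
u·v = 0·3 + 1·1 = 0 + 1 = 1.
|u| = √(0² + 1²) = √1, |v| = √(3² + 1²) = √10, so |u||v| = √(1·10) = √10.
cos θ = (u·v)/(|u||v|) = 1/√10 ≈ 0.316228
θ = arccos(0.316228) ≈ 71.57°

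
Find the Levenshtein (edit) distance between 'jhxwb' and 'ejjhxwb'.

Let D[i][j] be the edit distance between the first i characters of 'jhxwb' and the first j characters of 'ejjhxwb', with D[i][0] = i, D[0][j] = j, and D[i][j] = D[i-1][j-1] if the characters match, else 1 + min(D[i-1][j], D[i][j-1], D[i-1][j-1]). Filling the table (rows: prefixes of 'jhxwb', columns: prefixes of 'ejjhxwb'):
     ε  e  j  j  h  x  w  b
  ε  0  1  2  3  4  5  6  7
  j  1  1  1  2  3  4  5  6
  h  2  2  2  2  2  3  4  5
  x  3  3  3  3  3  2  3  4
  w  4  4  4  4  4  3  2  3
  b  5  5  5  5  5  4  3  2
The bottom-right entry gives D[5][7] = 2, so no sequence of fewer than 2 edits works. Backtracking through the table gives one optimal edit sequence (2 edits):
  jhxwb → ejhxwb (ins e @1)
  ejhxwb → ejjhxwb (ins j @2)
Edit distance = 2.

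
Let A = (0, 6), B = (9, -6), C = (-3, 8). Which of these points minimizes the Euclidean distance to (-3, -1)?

Distances: d(A) ≈ 7.6158, d(B) = 13, d(C) = 9. Nearest: A = (0, 6) with distance 7.6158.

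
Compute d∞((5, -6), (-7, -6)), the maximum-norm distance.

max(|x_i - y_i|) = max(|5 - (-7)|, |-6 - (-6)|) = max(12, 0) = 12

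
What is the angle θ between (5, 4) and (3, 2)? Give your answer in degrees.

With u = (5, 4), v = (3, 2):
u·v = 5·3 + 4·2 = 15 + 8 = 23.
|u| = √(5² + 4²) = √41, |v| = √(3² + 2²) = √13, so |u||v| = √(41·13) = √533.
cos θ = (u·v)/(|u||v|) = 23/√533 ≈ 0.996241
θ = arccos(0.996241) ≈ 4.97°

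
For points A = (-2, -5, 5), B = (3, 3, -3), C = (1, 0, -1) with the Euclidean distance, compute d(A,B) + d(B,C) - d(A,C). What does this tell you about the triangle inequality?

d(A,B) = √(5² + 8² + 8²) = √153 ≈ 12.3693, d(B,C) = √(2² + 3² + 2²) = √17 ≈ 4.1231, d(A,C) = √(3² + 5² + 6²) = √70 ≈ 8.3666.
d(A,B) + d(B,C) - d(A,C) = 12.3693 + 4.1231 - 8.3666 = 16.4924 - 8.3666 = 8.1258 (to 4 decimal places). This is ≥ 0, so the triangle inequality holds for these points.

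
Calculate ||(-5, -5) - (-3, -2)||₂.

√(Σ(x_i - y_i)²) = √((-5 - (-3))² + (-5 - (-2))²)
= √((-2)² + (-3)²) = √(4 + 9) = √13 ≈ 3.6056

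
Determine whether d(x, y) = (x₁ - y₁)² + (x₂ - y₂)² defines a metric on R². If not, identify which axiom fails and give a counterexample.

No. The squared Euclidean distance fails the triangle inequality. Counterexample: x = (0, 0), y = (5, 3), z = (10, 6). d(x,z) = 10² + 6² = 136, but d(x,y) + d(y,z) = (5² + 3²) + (5² + 3²) = 34 + 34 = 68. Since 136 > 68, the triangle inequality is violated. (Note: √d, the ordinary Euclidean distance, IS a metric.)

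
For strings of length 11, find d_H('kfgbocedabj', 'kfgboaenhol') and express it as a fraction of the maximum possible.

Differing positions: 6, 8, 9, 10, 11. Hamming distance = 5. The maximum possible Hamming distance for length-11 strings is 11, so d_H/11 = 5/11 ≈ 0.4545.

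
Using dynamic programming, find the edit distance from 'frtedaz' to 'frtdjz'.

Let D[i][j] be the edit distance between the first i characters of 'frtedaz' and the first j characters of 'frtdjz', with D[i][0] = i, D[0][j] = j, and D[i][j] = D[i-1][j-1] if the characters match, else 1 + min(D[i-1][j], D[i][j-1], D[i-1][j-1]). Filling the table (rows: prefixes of 'frtedaz', columns: prefixes of 'frtdjz'):
     ε  f  r  t  d  j  z
  ε  0  1  2  3  4  5  6
  f  1  0  1  2  3  4  5
  r  2  1  0  1  2  3  4
  t  3  2  1  0  1  2  3
  e  4  3  2  1  1  2  3
  d  5  4  3  2  1  2  3
  a  6  5  4  3  2  2  3
  z  7  6  5  4  3  3  2
The bottom-right entry gives D[7][6] = 2, so no sequence of fewer than 2 edits works. Backtracking through the table gives one optimal edit sequence (2 edits):
  frtedaz → frtdaz (del e @4)
  frtdaz → frtdjz (sub a→j @5)
Edit distance = 2.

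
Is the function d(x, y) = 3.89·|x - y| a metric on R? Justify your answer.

Yes. Since |x - y| is a metric on R and 3.89 > 0, the positive scalar multiple 3.89·|x - y| is also a metric: scaling by a positive constant preserves non-negativity, identity (d=0 ⟺ |x-y|=0 ⟺ x=y), symmetry, and the triangle inequality.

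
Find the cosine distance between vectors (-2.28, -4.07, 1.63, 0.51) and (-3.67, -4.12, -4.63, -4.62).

With u = (-2.28, -4.07, 1.63, 0.51), v = (-3.67, -4.12, -4.63, -4.62):
u·v = (-2.28)·(-3.67) + (-4.07)·(-4.12) + 1.63·(-4.63) + 0.51·(-4.62) = 8.3676 + 16.7684 + (-7.5469) + (-2.3562) = 15.2329.
|u| = √((-2.28)² + (-4.07)² + 1.63² + 0.51²) = √(5.1984 + 16.5649 + 2.6569 + 0.2601) = √24.6803, |v| = √((-3.67)² + (-4.12)² + (-4.63)² + (-4.62)²) = √(13.4689 + 16.9744 + 21.4369 + 21.3444) = √73.2246.
cos θ = (u·v)/(|u||v|) = 15.2329/(√24.6803·√73.2246) ≈ 0.3583
Cosine distance = 1 - cos θ ≈ 1 - 0.3583 = 0.6417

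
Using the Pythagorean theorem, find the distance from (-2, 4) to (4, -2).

√(Σ(x_i - y_i)²) = √((-2 - 4)² + (4 - (-2))²)
= √((-6)² + 6²) = √(36 + 36) = √72 ≈ 8.4853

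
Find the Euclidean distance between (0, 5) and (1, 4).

√(Σ(x_i - y_i)²) = √((0 - 1)² + (5 - 4)²)
= √((-1)² + 1²) = √(1 + 1) = √2 ≈ 1.4142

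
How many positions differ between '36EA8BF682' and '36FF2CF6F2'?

Differing positions: 3, 4, 5, 6, 9. Hamming distance = 5.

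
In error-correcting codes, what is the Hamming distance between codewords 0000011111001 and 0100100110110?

Differing positions: 2, 5, 6, 7, 10, 11, 12, 13. Hamming distance = 8.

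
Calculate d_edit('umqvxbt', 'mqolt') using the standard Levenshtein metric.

Let D[i][j] be the edit distance between the first i characters of 'umqvxbt' and the first j characters of 'mqolt', with D[i][0] = i, D[0][j] = j, and D[i][j] = D[i-1][j-1] if the characters match, else 1 + min(D[i-1][j], D[i][j-1], D[i-1][j-1]). Filling the table (rows: prefixes of 'umqvxbt', columns: prefixes of 'mqolt'):
     ε  m  q  o  l  t
  ε  0  1  2  3  4  5
  u  1  1  2  3  4  5
  m  2  1  2  3  4  5
  q  3  2  1  2  3  4
  v  4  3  2  2  3  4
  x  5  4  3  3  3  4
  b  6  5  4  4  4  4
  t  7  6  5  5  5  4
The bottom-right entry gives D[7][5] = 4, so no sequence of fewer than 4 edits works. Backtracking through the table gives one optimal edit sequence (4 edits):
  umqvxbt → mqvxbt (del u @1)
  mqvxbt → mqxbt (del v @3)
  mqxbt → mqobt (sub x→o @3)
  mqobt → mqolt (sub b→l @4)
Edit distance = 4.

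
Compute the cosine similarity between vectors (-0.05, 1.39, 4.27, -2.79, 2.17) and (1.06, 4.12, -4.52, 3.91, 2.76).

With u = (-0.05, 1.39, 4.27, -2.79, 2.17), v = (1.06, 4.12, -4.52, 3.91, 2.76):
u·v = (-0.05)·1.06 + 1.39·4.12 + 4.27·(-4.52) + (-2.79)·3.91 + 2.17·2.76 = (-0.053) + 5.7268 + (-19.3004) + (-10.9089) + 5.9892 = -18.5463.
|u| = √((-0.05)² + 1.39² + 4.27² + (-2.79)² + 2.17²) = √(0.0025 + 1.9321 + 18.2329 + 7.7841 + 4.7089) = √32.6605, |v| = √(1.06² + 4.12² + (-4.52)² + 3.91² + 2.76²) = √(1.1236 + 16.9744 + 20.4304 + 15.2881 + 7.6176) = √61.4341.
cos θ = (u·v)/(|u||v|) = -18.5463/(√32.6605·√61.4341) ≈ -0.414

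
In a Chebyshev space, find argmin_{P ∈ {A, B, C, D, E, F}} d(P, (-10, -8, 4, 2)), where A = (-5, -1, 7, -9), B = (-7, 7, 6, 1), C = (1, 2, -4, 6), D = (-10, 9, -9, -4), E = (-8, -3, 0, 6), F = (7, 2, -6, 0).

Distances: d(A) = 11, d(B) = 15, d(C) = 11, d(D) = 17, d(E) = 5, d(F) = 17. Nearest: E = (-8, -3, 0, 6) with distance 5.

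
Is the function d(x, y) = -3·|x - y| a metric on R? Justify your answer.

No. With c = -3 < 0, d fails non-negativity: d(5, 13) = -3·|5 - 13| = -3·8 = -24 < 0.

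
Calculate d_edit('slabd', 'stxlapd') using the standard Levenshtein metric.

Let D[i][j] be the edit distance between the first i characters of 'slabd' and the first j characters of 'stxlapd', with D[i][0] = i, D[0][j] = j, and D[i][j] = D[i-1][j-1] if the characters match, else 1 + min(D[i-1][j], D[i][j-1], D[i-1][j-1]). Filling the table (rows: prefixes of 'slabd', columns: prefixes of 'stxlapd'):
     ε  s  t  x  l  a  p  d
  ε  0  1  2  3  4  5  6  7
  s  1  0  1  2  3  4  5  6
  l  2  1  1  2  2  3  4  5
  a  3  2  2  2  3  2  3  4
  b  4  3  3  3  3  3  3  4
  d  5  4  4  4  4  4  4  3
The bottom-right entry gives D[5][7] = 3, so no sequence of fewer than 3 edits works. Backtracking through the table gives one optimal edit sequence (3 edits):
  slabd → stlabd (ins t @2)
  stlabd → stxlabd (ins x @3)
  stxlabd → stxlapd (sub b→p @6)
Edit distance = 3.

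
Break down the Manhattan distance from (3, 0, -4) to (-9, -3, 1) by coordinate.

Σ|x_i - y_i| = |3 - (-9)| + |0 - (-3)| + |-4 - 1| = 12 + 3 + 5 = 20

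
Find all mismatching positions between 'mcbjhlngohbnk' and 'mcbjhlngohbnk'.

Differing positions: none. Hamming distance = 0.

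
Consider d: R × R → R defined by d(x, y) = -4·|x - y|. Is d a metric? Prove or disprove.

No. With c = -4 < 0, d fails non-negativity: d(6, 10) = -4·|6 - 10| = -4·4 = -16 < 0.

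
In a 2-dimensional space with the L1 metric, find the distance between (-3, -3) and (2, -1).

Σ|x_i - y_i| = |-3 - 2| + |-3 - (-1)| = 5 + 2 = 7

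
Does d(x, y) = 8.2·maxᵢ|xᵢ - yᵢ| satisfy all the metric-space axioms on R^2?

Yes. The L∞ (Chebyshev) norm induces a metric on R^2, and multiplying a metric by a positive constant 8.2 > 0 preserves all four axioms: non-negativity (8.2·||x-y|| ≥ 0), identity (8.2·||x-y|| = 0 ⟺ ||x-y|| = 0 ⟺ x = y), symmetry (||x-y|| = ||y-x||), and the triangle inequality (8.2·||x-z|| ≤ 8.2·||x-y|| + 8.2·||y-z||). So d is a metric.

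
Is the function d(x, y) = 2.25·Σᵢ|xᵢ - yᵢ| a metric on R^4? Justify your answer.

Yes. The L1 (Manhattan) norm induces a metric on R^4, and multiplying a metric by a positive constant 2.25 > 0 preserves all four axioms: non-negativity (2.25·||x-y|| ≥ 0), identity (2.25·||x-y|| = 0 ⟺ ||x-y|| = 0 ⟺ x = y), symmetry (||x-y|| = ||y-x||), and the triangle inequality (2.25·||x-z|| ≤ 2.25·||x-y|| + 2.25·||y-z||). So d is a metric.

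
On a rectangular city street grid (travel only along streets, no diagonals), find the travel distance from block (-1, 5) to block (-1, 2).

Σ|x_i - y_i| = |-1 - (-1)| + |5 - 2| = 0 + 3 = 3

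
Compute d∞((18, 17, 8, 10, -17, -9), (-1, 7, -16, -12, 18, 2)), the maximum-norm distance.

max(|x_i - y_i|) = max(|18 - (-1)|, |17 - 7|, |8 - (-16)|, |10 - (-12)|, |-17 - 18|, |-9 - 2|) = max(19, 10, 24, 22, 35, 11) = 35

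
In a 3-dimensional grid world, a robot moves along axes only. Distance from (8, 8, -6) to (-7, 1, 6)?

Σ|x_i - y_i| = |8 - (-7)| + |8 - 1| + |-6 - 6| = 15 + 7 + 12 = 34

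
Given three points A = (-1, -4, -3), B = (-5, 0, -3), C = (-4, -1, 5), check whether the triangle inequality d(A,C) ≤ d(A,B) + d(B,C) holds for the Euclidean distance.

d(A,B) = √(4² + 4² + 0²) = √32 ≈ 5.6569, d(B,C) = √(1² + 1² + 8²) = √66 ≈ 8.124, d(A,C) = √(3² + 3² + 8²) = √82 ≈ 9.0554.
d(A,C) ≈ 9.0554 ≤ 5.6569 + 8.124 = 13.7809. Triangle inequality is satisfied.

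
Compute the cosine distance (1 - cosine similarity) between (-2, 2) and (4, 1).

With u = (-2, 2), v = (4, 1):
u·v = (-2)·4 + 2·1 = (-8) + 2 = -6.
|u| = √((-2)² + 2²) = √8, |v| = √(4² + 1²) = √17, so |u||v| = √(8·17) = √136.
cos θ = (u·v)/(|u||v|) = -6/√136 ≈ -0.5145
Cosine distance = 1 - cos θ ≈ 1 - (-0.5145) = 1.5145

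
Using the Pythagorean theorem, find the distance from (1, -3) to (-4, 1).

√(Σ(x_i - y_i)²) = √((1 - (-4))² + (-3 - 1)²)
= √(5² + (-4)²) = √(25 + 16) = √41 ≈ 6.4031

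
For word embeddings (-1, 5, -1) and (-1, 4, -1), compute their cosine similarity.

With u = (-1, 5, -1), v = (-1, 4, -1):
u·v = (-1)·(-1) + 5·4 + (-1)·(-1) = 1 + 20 + 1 = 22.
|u| = √((-1)² + 5² + (-1)²) = √27, |v| = √((-1)² + 4² + (-1)²) = √18, so |u||v| = √(27·18) = √486.
cos θ = (u·v)/(|u||v|) = 22/√486 ≈ 0.9979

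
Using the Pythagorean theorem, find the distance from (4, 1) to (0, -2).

√(Σ(x_i - y_i)²) = √((4 - 0)² + (1 - (-2))²)
= √(4² + 3²) = √(16 + 9) = √25 = 5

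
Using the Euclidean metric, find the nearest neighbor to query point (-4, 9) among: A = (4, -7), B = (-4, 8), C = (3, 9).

Distances: d(A) ≈ 17.8885, d(B) = 1, d(C) = 7. Nearest: B = (-4, 8) with distance 1.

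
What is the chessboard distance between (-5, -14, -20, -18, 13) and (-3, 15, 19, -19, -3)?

max(|x_i - y_i|) = max(|-5 - (-3)|, |-14 - 15|, |-20 - 19|, |-18 - (-19)|, |13 - (-3)|) = max(2, 29, 39, 1, 16) = 39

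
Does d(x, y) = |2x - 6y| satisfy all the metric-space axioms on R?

No. d fails symmetry: d(6, 9) = |2·6 - 6·9| = |-42| = 42, but d(9, 6) = |2·9 - 6·6| = |-18| = 18. Since 42 ≠ 18, d(x,y) ≠ d(y,x) in general.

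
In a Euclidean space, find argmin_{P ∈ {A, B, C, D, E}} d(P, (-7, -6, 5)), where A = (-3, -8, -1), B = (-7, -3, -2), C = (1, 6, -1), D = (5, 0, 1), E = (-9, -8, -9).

Distances: d(A) ≈ 7.4833, d(B) ≈ 7.6158, d(C) ≈ 15.6205, d(D) = 14, d(E) ≈ 14.2829. Nearest: A = (-3, -8, -1) with distance 7.4833.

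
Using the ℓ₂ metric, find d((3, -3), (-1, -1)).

√(Σ(x_i - y_i)²) = √((3 - (-1))² + (-3 - (-1))²)
= √(4² + (-2)²) = √(16 + 4) = √20 ≈ 4.4721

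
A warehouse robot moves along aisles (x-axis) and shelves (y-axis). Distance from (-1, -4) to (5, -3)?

Σ|x_i - y_i| = |-1 - 5| + |-4 - (-3)| = 6 + 1 = 7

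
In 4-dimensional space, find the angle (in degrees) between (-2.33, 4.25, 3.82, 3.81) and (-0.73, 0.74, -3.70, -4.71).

With u = (-2.33, 4.25, 3.82, 3.81), v = (-0.73, 0.74, -3.70, -4.71):
u·v = (-2.33)·(-0.73) + 4.25·0.74 + 3.82·(-3.7) + 3.81·(-4.71) = 1.7009 + 3.145 + (-14.134) + (-17.9451) = -27.2332.
|u| = √((-2.33)² + 4.25² + 3.82² + 3.81²) = √(5.4289 + 18.0625 + 14.5924 + 14.5161) = √52.5999, |v| = √((-0.73)² + 0.74² + (-3.7)² + (-4.71)²) = √(0.5329 + 0.5476 + 13.69 + 22.1841) = √36.9546.
cos θ = (u·v)/(|u||v|) = -27.2332/(√52.5999·√36.9546) ≈ -0.617692
θ = arccos(-0.617692) ≈ 128.15°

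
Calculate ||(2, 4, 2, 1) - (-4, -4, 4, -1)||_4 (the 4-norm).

(Σ|x_i - y_i|^4)^(1/4) = (|2 - (-4)|^4 + |4 - (-4)|^4 + |2 - 4|^4 + |1 - (-1)|^4)^(1/4)
= (6^4 + 8^4 + 2^4 + 2^4)^(1/4) = (1296 + 4096 + 16 + 16)^(1/4) = (5424)^(1/4) ≈ 8.5818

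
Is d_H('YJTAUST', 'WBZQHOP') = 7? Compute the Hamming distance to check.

Differing positions: 1, 2, 3, 4, 5, 6, 7. Hamming distance = 7, so the claim is true.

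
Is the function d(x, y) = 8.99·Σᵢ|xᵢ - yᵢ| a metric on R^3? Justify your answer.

Yes. The L1 (Manhattan) norm induces a metric on R^3, and multiplying a metric by a positive constant 8.99 > 0 preserves all four axioms: non-negativity (8.99·||x-y|| ≥ 0), identity (8.99·||x-y|| = 0 ⟺ ||x-y|| = 0 ⟺ x = y), symmetry (||x-y|| = ||y-x||), and the triangle inequality (8.99·||x-z|| ≤ 8.99·||x-y|| + 8.99·||y-z||). So d is a metric.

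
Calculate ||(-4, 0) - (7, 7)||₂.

√(Σ(x_i - y_i)²) = √((-4 - 7)² + (0 - 7)²)
= √((-11)² + (-7)²) = √(121 + 49) = √170 ≈ 13.0384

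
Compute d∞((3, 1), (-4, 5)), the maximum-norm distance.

max(|x_i - y_i|) = max(|3 - (-4)|, |1 - 5|) = max(7, 4) = 7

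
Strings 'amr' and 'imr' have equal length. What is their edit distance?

Let D[i][j] be the edit distance between the first i characters of 'amr' and the first j characters of 'imr', with D[i][0] = i, D[0][j] = j, and D[i][j] = D[i-1][j-1] if the characters match, else 1 + min(D[i-1][j], D[i][j-1], D[i-1][j-1]). Filling the table (rows: prefixes of 'amr', columns: prefixes of 'imr'):
     ε  i  m  r
  ε  0  1  2  3
  a  1  1  2  3
  m  2  2  1  2
  r  3  3  2  1
The bottom-right entry gives D[3][3] = 1, so no sequence of fewer than 1 edit works. Backtracking through the table gives one optimal edit sequence (1 edit):
  amr → imr (sub a→i @1)
Edit distance = 1.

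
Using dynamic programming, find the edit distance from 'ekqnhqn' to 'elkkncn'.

Let D[i][j] be the edit distance between the first i characters of 'ekqnhqn' and the first j characters of 'elkkncn', with D[i][0] = i, D[0][j] = j, and D[i][j] = D[i-1][j-1] if the characters match, else 1 + min(D[i-1][j], D[i][j-1], D[i-1][j-1]). Filling the table (rows: prefixes of 'ekqnhqn', columns: prefixes of 'elkkncn'):
     ε  e  l  k  k  n  c  n
  ε  0  1  2  3  4  5  6  7
  e  1  0  1  2  3  4  5  6
  k  2  1  1  1  2  3  4  5
  q  3  2  2  2  2  3  4  5
  n  4  3  3  3  3  2  3  4
  h  5  4  4  4  4  3  3  4
  q  6  5  5  5  5  4  4  4
  n  7  6  6  6  6  5  5  4
The bottom-right entry gives D[7][7] = 4, so no sequence of fewer than 4 edits works. Backtracking through the table gives one optimal edit sequence (4 edits):
  ekqnhqn → elkqnhqn (ins l @2)
  elkqnhqn → elkknhqn (sub q→k @4)
  elkknhqn → elkknqn (del h @6)
  elkknqn → elkkncn (sub q→c @6)
Edit distance = 4.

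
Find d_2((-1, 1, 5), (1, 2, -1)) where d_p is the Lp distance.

(Σ|x_i - y_i|^2)^(1/2) = (|-1 - 1|^2 + |1 - 2|^2 + |5 - (-1)|^2)^(1/2)
= (2^2 + 1^2 + 6^2)^(1/2) = (4 + 1 + 36)^(1/2) = (41)^(1/2) ≈ 6.4031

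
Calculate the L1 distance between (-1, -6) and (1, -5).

Σ|x_i - y_i| = |-1 - 1| + |-6 - (-5)| = 2 + 1 = 3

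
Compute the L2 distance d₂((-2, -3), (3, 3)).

√(Σ(x_i - y_i)²) = √((-2 - 3)² + (-3 - 3)²)
= √((-5)² + (-6)²) = √(25 + 36) = √61 ≈ 7.8102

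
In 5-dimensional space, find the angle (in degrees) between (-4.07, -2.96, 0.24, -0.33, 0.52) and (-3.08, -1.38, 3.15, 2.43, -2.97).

With u = (-4.07, -2.96, 0.24, -0.33, 0.52), v = (-3.08, -1.38, 3.15, 2.43, -2.97):
u·v = (-4.07)·(-3.08) + (-2.96)·(-1.38) + 0.24·3.15 + (-0.33)·2.43 + 0.52·(-2.97) = 12.5356 + 4.0848 + 0.756 + (-0.8019) + (-1.5444) = 15.0301.
|u| = √((-4.07)² + (-2.96)² + 0.24² + (-0.33)² + 0.52²) = √(16.5649 + 8.7616 + 0.0576 + 0.1089 + 0.2704) = √25.7634, |v| = √((-3.08)² + (-1.38)² + 3.15² + 2.43² + (-2.97)²) = √(9.4864 + 1.9044 + 9.9225 + 5.9049 + 8.8209) = √36.0391.
cos θ = (u·v)/(|u||v|) = 15.0301/(√25.7634·√36.0391) ≈ 0.493257
θ = arccos(0.493257) ≈ 60.45°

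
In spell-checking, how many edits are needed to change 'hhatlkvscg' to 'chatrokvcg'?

Let D[i][j] be the edit distance between the first i characters of 'hhatlkvscg' and the first j characters of 'chatrokvcg', with D[i][0] = i, D[0][j] = j, and D[i][j] = D[i-1][j-1] if the characters match, else 1 + min(D[i-1][j], D[i][j-1], D[i-1][j-1]). Filling the table (rows: prefixes of 'hhatlkvscg', columns: prefixes of 'chatrokvcg'):
     ε  c  h  a  t  r  o  k  v  c  g
  ε  0  1  2  3  4  5  6  7  8  9 10
  h  1  1  1  2  3  4  5  6  7  8  9
  h  2  2  1  2  3  4  5  6  7  8  9
  a  3  3  2  1  2  3  4  5  6  7  8
  t  4  4  3  2  1  2  3  4  5  6  7
  l  5  5  4  3  2  2  3  4  5  6  7
  k  6  6  5  4  3  3  3  3  4  5  6
  v  7  7  6  5  4  4  4  4  3  4  5
  s  8  8  7  6  5  5  5  5  4  4  5
  c  9  8  8  7  6  6  6  6  5  4  5
  g 10  9  9  8  7  7  7  7  6  5  4
The bottom-right entry gives D[10][10] = 4, so no sequence of fewer than 4 edits works. Backtracking through the table gives one optimal edit sequence (4 edits):
  hhatlkvscg → chatlkvscg (sub h→c @1)
  chatlkvscg → chatrlkvscg (ins r @5)
  chatrlkvscg → chatrokvscg (sub l→o @6)
  chatrokvscg → chatrokvcg (del s @9)
Edit distance = 4.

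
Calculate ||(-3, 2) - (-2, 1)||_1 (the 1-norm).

Σ|x_i - y_i| = |-3 - (-2)| + |2 - 1| = 1 + 1 = 2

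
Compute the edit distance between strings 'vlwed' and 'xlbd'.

Let D[i][j] be the edit distance between the first i characters of 'vlwed' and the first j characters of 'xlbd', with D[i][0] = i, D[0][j] = j, and D[i][j] = D[i-1][j-1] if the characters match, else 1 + min(D[i-1][j], D[i][j-1], D[i-1][j-1]). Filling the table (rows: prefixes of 'vlwed', columns: prefixes of 'xlbd'):
     ε  x  l  b  d
  ε  0  1  2  3  4
  v  1  1  2  3  4
  l  2  2  1  2  3
  w  3  3  2  2  3
  e  4  4  3  3  3
  d  5  5  4  4  3
The bottom-right entry gives D[5][4] = 3, so no sequence of fewer than 3 edits works. Backtracking through the table gives one optimal edit sequence (3 edits):
  vlwed → xlwed (sub v→x @1)
  xlwed → xled (del w @3)
  xled → xlbd (sub e→b @3)
Edit distance = 3.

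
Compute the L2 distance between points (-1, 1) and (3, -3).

(Σ|x_i - y_i|^2)^(1/2) = (|-1 - 3|^2 + |1 - (-3)|^2)^(1/2)
= (4^2 + 4^2)^(1/2) = (16 + 16)^(1/2) = (32)^(1/2) ≈ 5.6569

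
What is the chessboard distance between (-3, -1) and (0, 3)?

max(|x_i - y_i|) = max(|-3 - 0|, |-1 - 3|) = max(3, 4) = 4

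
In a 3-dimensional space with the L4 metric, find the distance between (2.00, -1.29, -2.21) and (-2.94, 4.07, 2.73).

(Σ|x_i - y_i|^4)^(1/4) = (|2 - (-2.94)|^4 + |-1.29 - 4.07|^4 + |-2.21 - 2.73|^4)^(1/4)
= (4.94^4 + 5.36^4 + 4.94^4)^(1/4) ≈ (595.5357 + 825.3899 + 595.5357)^(1/4) = (2016.4613)^(1/4) ≈ 6.7011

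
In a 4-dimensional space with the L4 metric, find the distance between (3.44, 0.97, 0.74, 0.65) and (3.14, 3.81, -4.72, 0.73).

(Σ|x_i - y_i|^4)^(1/4) = (|3.44 - 3.14|^4 + |0.97 - 3.81|^4 + |0.74 - (-4.72)|^4 + |0.65 - 0.73|^4)^(1/4)
= (0.3^4 + 2.84^4 + 5.46^4 + 0.08^4)^(1/4) ≈ (0.0081 + 65.0539 + 888.7315 + 0)^(1/4) = (953.7935)^(1/4) ≈ 5.5573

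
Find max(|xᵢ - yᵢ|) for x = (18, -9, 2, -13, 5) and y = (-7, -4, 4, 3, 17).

max(|x_i - y_i|) = max(|18 - (-7)|, |-9 - (-4)|, |2 - 4|, |-13 - 3|, |5 - 17|) = max(25, 5, 2, 16, 12) = 25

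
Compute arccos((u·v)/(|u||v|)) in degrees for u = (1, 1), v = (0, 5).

With u = (1, 1), v = (0, 5):
u·v = 1·0 + 1·5 = 0 + 5 = 5.
|u| = √(1² + 1²) = √2, |v| = √(0² + 5²) = √25, so |u||v| = √(2·25) = √50.
cos θ = (u·v)/(|u||v|) = 5/√50 ≈ 0.707107
θ = arccos(0.707107) ≈ 45°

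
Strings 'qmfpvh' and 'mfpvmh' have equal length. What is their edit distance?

Let D[i][j] be the edit distance between the first i characters of 'qmfpvh' and the first j characters of 'mfpvmh', with D[i][0] = i, D[0][j] = j, and D[i][j] = D[i-1][j-1] if the characters match, else 1 + min(D[i-1][j], D[i][j-1], D[i-1][j-1]). Filling the table (rows: prefixes of 'qmfpvh', columns: prefixes of 'mfpvmh'):
     ε  m  f  p  v  m  h
  ε  0  1  2  3  4  5  6
  q  1  1  2  3  4  5  6
  m  2  1  2  3  4  4  5
  f  3  2  1  2  3  4  5
  p  4  3  2  1  2  3  4
  v  5  4  3  2  1  2  3
  h  6  5  4  3  2  2  2
The bottom-right entry gives D[6][6] = 2, so no sequence of fewer than 2 edits works. Backtracking through the table gives one optimal edit sequence (2 edits):
  qmfpvh → mfpvh (del q @1)
  mfpvh → mfpvmh (ins m @5)
Edit distance = 2.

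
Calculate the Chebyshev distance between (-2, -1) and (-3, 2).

max(|x_i - y_i|) = max(|-2 - (-3)|, |-1 - 2|) = max(1, 3) = 3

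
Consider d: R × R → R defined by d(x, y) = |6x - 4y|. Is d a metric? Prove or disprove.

No. d fails symmetry: d(1, 5) = |6·1 - 4·5| = |-14| = 14, but d(5, 1) = |6·5 - 4·1| = |26| = 26. Since 14 ≠ 26, d(x,y) ≠ d(y,x) in general.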